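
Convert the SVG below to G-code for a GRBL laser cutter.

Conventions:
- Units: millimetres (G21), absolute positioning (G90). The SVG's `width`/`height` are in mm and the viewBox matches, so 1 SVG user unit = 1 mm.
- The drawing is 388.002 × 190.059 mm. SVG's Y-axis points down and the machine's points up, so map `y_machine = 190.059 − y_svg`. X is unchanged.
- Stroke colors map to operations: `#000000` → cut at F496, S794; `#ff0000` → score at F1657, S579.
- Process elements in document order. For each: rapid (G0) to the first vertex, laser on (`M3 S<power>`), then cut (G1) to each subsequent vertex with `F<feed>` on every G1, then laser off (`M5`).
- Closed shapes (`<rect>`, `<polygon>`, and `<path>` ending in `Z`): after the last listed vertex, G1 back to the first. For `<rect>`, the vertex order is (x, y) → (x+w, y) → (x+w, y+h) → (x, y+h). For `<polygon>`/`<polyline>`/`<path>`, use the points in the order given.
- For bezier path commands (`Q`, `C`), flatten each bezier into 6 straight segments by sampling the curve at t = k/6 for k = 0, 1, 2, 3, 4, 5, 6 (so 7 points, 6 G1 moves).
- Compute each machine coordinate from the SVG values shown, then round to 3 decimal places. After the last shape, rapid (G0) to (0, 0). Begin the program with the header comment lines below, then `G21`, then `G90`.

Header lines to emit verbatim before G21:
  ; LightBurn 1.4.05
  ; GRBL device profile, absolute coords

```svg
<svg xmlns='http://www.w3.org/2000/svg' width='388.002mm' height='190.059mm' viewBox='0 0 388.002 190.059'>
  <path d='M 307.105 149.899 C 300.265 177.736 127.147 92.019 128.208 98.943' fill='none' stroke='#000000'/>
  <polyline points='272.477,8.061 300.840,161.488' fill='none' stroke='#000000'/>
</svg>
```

; LightBurn 1.4.05
; GRBL device profile, absolute coords
G21
G90
G0 X307.105 Y40.160
M3 S794
G1 X291.405 Y34.750 F496
G1 X257.449 Y42.537 F496
G1 X214.694 Y57.796 F496
G1 X172.597 Y74.797 F496
G1 X140.616 Y87.813 F496
G1 X128.208 Y91.116 F496
M5
G0 X272.477 Y181.998
M3 S794
G1 X300.840 Y28.571 F496
M5
G0 X0.000 Y0.000

Since the viewBox matches the mm dimensions, user units are millimetres directly. The only transform is the Y-flip y_m = 190.059 − y_svg.

Shape 1 is a cubic bezier drawn with `<path>`. Its stroke #000000 means cut at S794, F496. After flipping Y the toolpath is (307.105,40.160) → (291.405,34.750) → (257.449,42.537) → (214.694,57.796) → (172.597,74.797) → (140.616,87.813) → (128.208,91.116).

Shape 2 is a line segment drawn with `<polyline>`. Its stroke #000000 means cut at S794, F496. After flipping Y the toolpath is (272.477,181.998) → (300.840,28.571).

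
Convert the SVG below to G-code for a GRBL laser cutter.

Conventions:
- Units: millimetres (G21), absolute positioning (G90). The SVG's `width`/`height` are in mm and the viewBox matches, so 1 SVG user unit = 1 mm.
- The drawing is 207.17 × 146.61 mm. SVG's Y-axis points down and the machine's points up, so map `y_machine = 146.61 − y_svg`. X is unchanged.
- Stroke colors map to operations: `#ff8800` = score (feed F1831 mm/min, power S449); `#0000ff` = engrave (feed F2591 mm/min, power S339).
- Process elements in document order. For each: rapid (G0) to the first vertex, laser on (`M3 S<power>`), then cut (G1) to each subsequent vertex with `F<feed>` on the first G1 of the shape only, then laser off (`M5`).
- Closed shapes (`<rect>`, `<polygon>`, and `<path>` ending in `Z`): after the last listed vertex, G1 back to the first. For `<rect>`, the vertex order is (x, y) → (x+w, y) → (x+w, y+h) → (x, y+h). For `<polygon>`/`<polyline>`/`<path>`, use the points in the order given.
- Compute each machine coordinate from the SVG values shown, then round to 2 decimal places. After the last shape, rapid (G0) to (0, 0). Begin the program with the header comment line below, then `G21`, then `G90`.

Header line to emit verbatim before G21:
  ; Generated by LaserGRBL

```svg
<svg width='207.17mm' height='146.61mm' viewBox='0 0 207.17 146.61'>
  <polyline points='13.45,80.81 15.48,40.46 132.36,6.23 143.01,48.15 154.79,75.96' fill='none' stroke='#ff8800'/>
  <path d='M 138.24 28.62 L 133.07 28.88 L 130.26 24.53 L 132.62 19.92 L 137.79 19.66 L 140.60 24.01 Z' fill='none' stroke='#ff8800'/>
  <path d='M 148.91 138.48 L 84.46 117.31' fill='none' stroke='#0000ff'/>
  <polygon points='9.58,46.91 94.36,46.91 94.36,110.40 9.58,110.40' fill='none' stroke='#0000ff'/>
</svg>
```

viewBox `0 0 207.17 146.61` with mm width/height → 1 unit = 1 mm. Flip: y_m = 146.61 − y_svg.

**Shape 1** — `<polyline>` open polyline, stroke `#ff8800` → score (S449, F1831). Machine vertices: (13.45,65.80) → (15.48,106.15) → (132.36,140.38) → (143.01,98.46) → (154.79,70.65). Open path.

**Shape 2** — `<path>` regular polygon, stroke `#ff8800` → score (S449, F1831). Machine vertices: (138.24,117.99) → (133.07,117.73) → (130.26,122.08) → (132.62,126.69) → (137.79,126.95) → (140.60,122.60) → (138.24,117.99). Closed: final G1 returns to the first vertex.

**Shape 3** — `<path>` line segment, stroke `#0000ff` → engrave (S339, F2591). Machine vertices: (148.91,8.13) → (84.46,29.30). Open path.

**Shape 4** — `<polygon>` rectangle, stroke `#0000ff` → engrave (S339, F2591). Machine vertices: (9.58,99.70) → (94.36,99.70) → (94.36,36.21) → (9.58,36.21) → (9.58,99.70). Closed: final G1 returns to the first vertex.

; Generated by LaserGRBL
G21
G90
G0 X13.45 Y65.80
M3 S449
G1 X15.48 Y106.15 F1831
G1 X132.36 Y140.38
G1 X143.01 Y98.46
G1 X154.79 Y70.65
M5
G0 X138.24 Y117.99
M3 S449
G1 X133.07 Y117.73 F1831
G1 X130.26 Y122.08
G1 X132.62 Y126.69
G1 X137.79 Y126.95
G1 X140.60 Y122.60
G1 X138.24 Y117.99
M5
G0 X148.91 Y8.13
M3 S339
G1 X84.46 Y29.30 F2591
M5
G0 X9.58 Y99.70
M3 S339
G1 X94.36 Y99.70 F2591
G1 X94.36 Y36.21
G1 X9.58 Y36.21
G1 X9.58 Y99.70
M5
G0 X0.00 Y0.00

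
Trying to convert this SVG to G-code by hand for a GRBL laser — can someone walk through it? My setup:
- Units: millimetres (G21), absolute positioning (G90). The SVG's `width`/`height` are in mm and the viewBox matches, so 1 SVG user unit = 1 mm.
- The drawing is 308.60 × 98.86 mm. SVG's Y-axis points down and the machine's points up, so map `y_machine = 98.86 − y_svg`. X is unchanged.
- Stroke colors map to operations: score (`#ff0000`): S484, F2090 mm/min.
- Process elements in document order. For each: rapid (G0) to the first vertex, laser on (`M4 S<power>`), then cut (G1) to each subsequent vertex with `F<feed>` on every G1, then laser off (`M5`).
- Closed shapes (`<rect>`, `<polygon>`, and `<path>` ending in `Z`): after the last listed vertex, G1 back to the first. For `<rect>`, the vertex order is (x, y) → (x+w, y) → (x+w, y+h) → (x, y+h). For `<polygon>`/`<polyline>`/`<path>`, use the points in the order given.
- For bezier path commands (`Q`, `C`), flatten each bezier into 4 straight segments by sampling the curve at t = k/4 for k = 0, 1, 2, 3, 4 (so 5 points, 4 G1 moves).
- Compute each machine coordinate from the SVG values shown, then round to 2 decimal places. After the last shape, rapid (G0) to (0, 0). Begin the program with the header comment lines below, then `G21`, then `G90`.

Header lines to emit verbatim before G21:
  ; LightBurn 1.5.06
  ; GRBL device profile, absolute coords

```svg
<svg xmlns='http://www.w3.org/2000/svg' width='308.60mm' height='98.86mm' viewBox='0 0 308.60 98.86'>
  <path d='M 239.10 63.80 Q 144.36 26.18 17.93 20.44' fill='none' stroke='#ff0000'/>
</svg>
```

viewBox `0 0 308.60 98.86` with mm width/height → 1 unit = 1 mm. Flip: y_m = 98.86 − y_svg.

**Shape 1** — `<path>` quadratic bezier, stroke `#ff0000` → score (S484, F2090). Control points (SVG): P0=(239.10,63.80), P1=(144.36,26.18), P2=(17.93,20.44); sampled at t=k/4. Machine vertices: (239.10,35.06) → (189.75,51.88) → (136.44,64.71) → (79.16,73.56) → (17.93,78.42). Open path.

; LightBurn 1.5.06
; GRBL device profile, absolute coords
G21
G90
G0 X239.10 Y35.06
M4 S484
G1 X189.75 Y51.88 F2090
G1 X136.44 Y64.71 F2090
G1 X79.16 Y73.56 F2090
G1 X17.93 Y78.42 F2090
M5
G0 X0.00 Y0.00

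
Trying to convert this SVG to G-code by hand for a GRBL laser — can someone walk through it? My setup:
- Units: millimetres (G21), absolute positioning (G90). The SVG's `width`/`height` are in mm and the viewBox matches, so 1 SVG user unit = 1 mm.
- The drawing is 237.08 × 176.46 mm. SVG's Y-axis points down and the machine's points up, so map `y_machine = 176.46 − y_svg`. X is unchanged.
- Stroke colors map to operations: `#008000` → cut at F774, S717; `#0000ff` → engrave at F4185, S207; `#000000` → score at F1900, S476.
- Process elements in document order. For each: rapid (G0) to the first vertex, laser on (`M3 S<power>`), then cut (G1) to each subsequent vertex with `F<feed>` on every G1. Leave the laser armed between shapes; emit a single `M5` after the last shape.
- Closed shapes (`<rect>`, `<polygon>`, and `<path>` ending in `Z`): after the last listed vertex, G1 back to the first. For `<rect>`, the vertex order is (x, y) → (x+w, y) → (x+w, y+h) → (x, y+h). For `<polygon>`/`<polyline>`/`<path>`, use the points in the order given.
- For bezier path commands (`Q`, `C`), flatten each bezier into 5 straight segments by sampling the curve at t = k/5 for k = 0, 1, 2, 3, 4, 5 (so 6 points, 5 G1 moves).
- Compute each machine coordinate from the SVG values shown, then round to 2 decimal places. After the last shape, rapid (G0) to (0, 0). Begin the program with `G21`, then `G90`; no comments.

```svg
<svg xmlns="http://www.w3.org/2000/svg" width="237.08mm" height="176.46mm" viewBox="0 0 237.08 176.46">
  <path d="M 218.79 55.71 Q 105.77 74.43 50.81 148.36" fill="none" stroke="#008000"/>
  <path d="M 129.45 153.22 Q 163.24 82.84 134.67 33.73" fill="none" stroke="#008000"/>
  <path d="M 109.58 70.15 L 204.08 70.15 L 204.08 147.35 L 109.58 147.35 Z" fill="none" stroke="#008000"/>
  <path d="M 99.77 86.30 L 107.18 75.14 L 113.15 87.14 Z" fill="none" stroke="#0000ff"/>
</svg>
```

Since the viewBox matches the mm dimensions, user units are millimetres directly. The only transform is the Y-flip y_m = 176.46 − y_svg.

Shape 1 is a quadratic bezier drawn with `<path>`. Its stroke #008000 means cut at S717, F774. After flipping Y the toolpath is (218.79,120.75) → (175.90,111.05) → (137.66,96.94) → (104.07,78.41) → (75.12,55.46) → (50.81,28.10).

Shape 2 is a quadratic bezier drawn with `<path>`. Its stroke #008000 means cut at S717, F774. After flipping Y the toolpath is (129.45,23.24) → (140.47,50.54) → (146.50,76.14) → (147.55,100.04) → (143.60,122.24) → (134.67,142.73).

Shape 3 is a rectangle drawn with `<path>`. Its stroke #008000 means cut at S717, F774. After flipping Y the toolpath is (109.58,106.31) → (204.08,106.31) → (204.08,29.11) → (109.58,29.11) → (109.58,106.31), returning to the start.

Shape 4 is a regular polygon drawn with `<path>`. Its stroke #0000ff means engrave at S207, F4185. After flipping Y the toolpath is (99.77,90.16) → (107.18,101.32) → (113.15,89.32) → (99.77,90.16), returning to the start.

G21
G90
G0 X218.79 Y120.75
M3 S717
G1 X175.90 Y111.05 F774
G1 X137.66 Y96.94 F774
G1 X104.07 Y78.41 F774
G1 X75.12 Y55.46 F774
G1 X50.81 Y28.10 F774
G0 X129.45 Y23.24
M3 S717
G1 X140.47 Y50.54 F774
G1 X146.50 Y76.14 F774
G1 X147.55 Y100.04 F774
G1 X143.60 Y122.24 F774
G1 X134.67 Y142.73 F774
G0 X109.58 Y106.31
M3 S717
G1 X204.08 Y106.31 F774
G1 X204.08 Y29.11 F774
G1 X109.58 Y29.11 F774
G1 X109.58 Y106.31 F774
G0 X99.77 Y90.16
M3 S207
G1 X107.18 Y101.32 F4185
G1 X113.15 Y89.32 F4185
G1 X99.77 Y90.16 F4185
M5
G0 X0.00 Y0.00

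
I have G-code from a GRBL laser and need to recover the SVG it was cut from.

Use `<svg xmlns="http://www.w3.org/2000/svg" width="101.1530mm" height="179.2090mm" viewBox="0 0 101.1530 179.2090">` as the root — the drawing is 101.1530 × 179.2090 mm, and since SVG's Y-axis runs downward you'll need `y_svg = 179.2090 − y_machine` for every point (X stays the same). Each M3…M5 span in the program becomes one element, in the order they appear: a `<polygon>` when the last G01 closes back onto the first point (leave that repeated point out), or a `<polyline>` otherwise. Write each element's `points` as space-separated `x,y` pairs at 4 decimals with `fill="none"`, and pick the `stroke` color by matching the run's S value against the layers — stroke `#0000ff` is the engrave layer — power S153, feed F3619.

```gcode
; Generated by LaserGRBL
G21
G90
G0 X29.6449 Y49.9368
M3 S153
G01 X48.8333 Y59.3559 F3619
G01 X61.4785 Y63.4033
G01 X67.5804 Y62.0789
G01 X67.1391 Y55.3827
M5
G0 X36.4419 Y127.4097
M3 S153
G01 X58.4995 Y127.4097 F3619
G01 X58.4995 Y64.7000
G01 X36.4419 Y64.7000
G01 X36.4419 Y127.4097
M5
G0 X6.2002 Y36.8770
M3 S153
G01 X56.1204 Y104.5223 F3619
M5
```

Each laser-on run becomes one SVG element. Flip Y back into SVG space with y_svg = 179.2090 − y_machine. Every run uses S153, so all elements get stroke `#0000ff` (engrave).

Run 1: The run is open, so emit a `<polyline>` with points (Y-flipped): 29.6449,129.2722 48.8333,119.8531 61.4785,115.8057 67.5804,117.1301 67.1391,123.8263.

Run 2: The run returns to its start, so emit a `<polygon>` with points (Y-flipped): 36.4419,51.7993 58.4995,51.7993 58.4995,114.5090 36.4419,114.5090.

Run 3: The run is open, so emit a `<polyline>` with points (Y-flipped): 6.2002,142.3320 56.1204,74.6867.

<svg xmlns="http://www.w3.org/2000/svg" width="101.1530mm" height="179.2090mm" viewBox="0 0 101.1530 179.2090">
  <polyline points="29.6449,129.2722 48.8333,119.8531 61.4785,115.8057 67.5804,117.1301 67.1391,123.8263" fill="none" stroke="#0000ff"/>
  <polygon points="36.4419,51.7993 58.4995,51.7993 58.4995,114.5090 36.4419,114.5090" fill="none" stroke="#0000ff"/>
  <polyline points="6.2002,142.3320 56.1204,74.6867" fill="none" stroke="#0000ff"/>
</svg>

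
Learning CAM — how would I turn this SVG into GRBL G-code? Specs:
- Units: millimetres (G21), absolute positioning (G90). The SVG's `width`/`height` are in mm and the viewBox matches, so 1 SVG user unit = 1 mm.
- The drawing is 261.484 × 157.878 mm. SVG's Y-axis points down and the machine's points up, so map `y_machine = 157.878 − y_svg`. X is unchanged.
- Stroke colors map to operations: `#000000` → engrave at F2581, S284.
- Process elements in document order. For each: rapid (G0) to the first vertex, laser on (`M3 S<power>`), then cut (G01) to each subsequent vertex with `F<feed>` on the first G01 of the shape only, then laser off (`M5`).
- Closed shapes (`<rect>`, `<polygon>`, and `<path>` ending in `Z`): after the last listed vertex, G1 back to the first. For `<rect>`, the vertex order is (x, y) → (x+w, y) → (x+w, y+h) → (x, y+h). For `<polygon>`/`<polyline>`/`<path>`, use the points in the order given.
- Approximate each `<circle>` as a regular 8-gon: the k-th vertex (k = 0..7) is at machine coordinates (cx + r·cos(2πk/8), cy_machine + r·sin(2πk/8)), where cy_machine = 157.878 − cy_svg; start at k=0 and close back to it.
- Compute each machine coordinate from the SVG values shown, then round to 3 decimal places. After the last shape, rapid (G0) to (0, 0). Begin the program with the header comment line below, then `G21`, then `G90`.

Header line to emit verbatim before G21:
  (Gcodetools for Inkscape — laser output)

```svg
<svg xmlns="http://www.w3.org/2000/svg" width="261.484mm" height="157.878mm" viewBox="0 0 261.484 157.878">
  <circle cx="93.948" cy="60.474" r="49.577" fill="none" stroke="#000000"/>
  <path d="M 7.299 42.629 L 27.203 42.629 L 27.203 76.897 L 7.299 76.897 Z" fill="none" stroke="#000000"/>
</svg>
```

(Gcodetools for Inkscape — laser output)
G21
G90
G0 X143.525 Y97.404
M3 S284
G01 X129.004 Y132.460 F2581
G01 X93.948 Y146.981
G01 X58.892 Y132.460
G01 X44.371 Y97.404
G01 X58.892 Y62.348
G01 X93.948 Y47.827
G01 X129.004 Y62.348
G01 X143.525 Y97.404
M5
G0 X7.299 Y115.249
M3 S284
G01 X27.203 Y115.249 F2581
G01 X27.203 Y80.981
G01 X7.299 Y80.981
G01 X7.299 Y115.249
M5
G0 X0.000 Y0.000

1 u = 1 mm; y_m = 157.878 − y.

[1] `<circle>` circle, #000000→engrave S284 F2581: (143.525,97.404) → (129.004,132.460) → (93.948,146.981) → (58.892,132.460) → (44.371,97.404) → (58.892,62.348) → (93.948,47.827) → (129.004,62.348) → (143.525,97.404) (closed)

[2] `<path>` rectangle, #000000→engrave S284 F2581: (7.299,115.249) → (27.203,115.249) → (27.203,80.981) → (7.299,80.981) → (7.299,115.249) (closed)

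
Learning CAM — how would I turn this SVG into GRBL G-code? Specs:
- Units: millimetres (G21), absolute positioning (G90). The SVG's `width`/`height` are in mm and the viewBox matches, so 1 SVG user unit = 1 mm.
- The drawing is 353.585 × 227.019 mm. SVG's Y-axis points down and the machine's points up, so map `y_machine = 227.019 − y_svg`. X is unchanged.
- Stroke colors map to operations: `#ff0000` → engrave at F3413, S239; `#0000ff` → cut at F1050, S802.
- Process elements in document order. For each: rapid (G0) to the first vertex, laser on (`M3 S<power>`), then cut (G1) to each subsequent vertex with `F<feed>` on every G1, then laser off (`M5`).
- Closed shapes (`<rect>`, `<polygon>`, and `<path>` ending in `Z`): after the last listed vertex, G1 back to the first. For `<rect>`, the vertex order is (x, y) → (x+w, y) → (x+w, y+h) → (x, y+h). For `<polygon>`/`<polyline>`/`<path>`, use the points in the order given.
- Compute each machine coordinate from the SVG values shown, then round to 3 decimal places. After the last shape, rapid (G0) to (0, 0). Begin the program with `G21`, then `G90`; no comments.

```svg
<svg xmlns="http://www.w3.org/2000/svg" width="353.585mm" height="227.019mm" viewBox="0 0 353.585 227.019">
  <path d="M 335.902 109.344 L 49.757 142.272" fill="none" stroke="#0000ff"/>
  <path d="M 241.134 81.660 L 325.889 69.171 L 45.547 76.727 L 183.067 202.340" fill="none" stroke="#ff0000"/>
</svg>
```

G21
G90
G0 X335.902 Y117.675
M3 S802
G1 X49.757 Y84.747 F1050
M5
G0 X241.134 Y145.359
M3 S239
G1 X325.889 Y157.848 F3413
G1 X45.547 Y150.292 F3413
G1 X183.067 Y24.679 F3413
M5
G0 X0.000 Y0.000

Since the viewBox matches the mm dimensions, user units are millimetres directly. The only transform is the Y-flip y_m = 227.019 − y_svg.

Shape 1 is a line segment drawn with `<path>`. Its stroke #0000ff means cut at S802, F1050. After flipping Y the toolpath is (335.902,117.675) → (49.757,84.747).

Shape 2 is a open polyline drawn with `<path>`. Its stroke #ff0000 means engrave at S239, F3413. After flipping Y the toolpath is (241.134,145.359) → (325.889,157.848) → (45.547,150.292) → (183.067,24.679).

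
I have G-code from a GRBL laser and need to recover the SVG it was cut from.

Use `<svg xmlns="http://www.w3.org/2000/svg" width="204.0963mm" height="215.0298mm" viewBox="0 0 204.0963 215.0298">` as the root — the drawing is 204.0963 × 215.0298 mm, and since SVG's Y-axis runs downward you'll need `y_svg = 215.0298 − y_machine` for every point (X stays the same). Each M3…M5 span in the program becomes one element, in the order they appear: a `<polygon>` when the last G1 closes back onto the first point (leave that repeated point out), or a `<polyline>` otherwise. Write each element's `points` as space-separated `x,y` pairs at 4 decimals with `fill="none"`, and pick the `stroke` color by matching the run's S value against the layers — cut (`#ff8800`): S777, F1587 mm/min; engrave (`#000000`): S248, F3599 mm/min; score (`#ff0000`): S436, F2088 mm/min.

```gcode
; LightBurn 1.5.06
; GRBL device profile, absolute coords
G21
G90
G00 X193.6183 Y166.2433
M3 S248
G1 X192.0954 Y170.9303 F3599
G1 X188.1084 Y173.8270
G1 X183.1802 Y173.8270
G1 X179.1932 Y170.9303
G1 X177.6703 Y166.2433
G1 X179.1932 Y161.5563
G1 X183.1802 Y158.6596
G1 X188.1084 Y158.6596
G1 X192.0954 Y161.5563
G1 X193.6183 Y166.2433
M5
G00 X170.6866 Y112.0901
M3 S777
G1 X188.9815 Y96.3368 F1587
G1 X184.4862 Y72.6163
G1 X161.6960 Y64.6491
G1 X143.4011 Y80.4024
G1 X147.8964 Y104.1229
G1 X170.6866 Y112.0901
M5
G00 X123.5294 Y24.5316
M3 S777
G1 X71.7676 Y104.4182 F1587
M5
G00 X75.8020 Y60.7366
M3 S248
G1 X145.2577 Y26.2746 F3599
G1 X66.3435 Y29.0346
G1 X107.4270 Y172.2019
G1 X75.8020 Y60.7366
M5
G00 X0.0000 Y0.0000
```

Each laser-on run becomes one SVG element. Flip Y back into SVG space with y_svg = 215.0298 − y_machine.

Run 1: the run's S248 means `#000000` (engrave). The run returns to its start, so emit a `<polygon>` with points (Y-flipped): 193.6183,48.7865 192.0954,44.0995 188.1084,41.2028 183.1802,41.2028 179.1932,44.0995 177.6703,48.7865 179.1932,53.4735 183.1802,56.3702 188.1084,56.3702 192.0954,53.4735.

Run 2: S777 ⇒ cut layer `#ff8800`. The run returns to its start, so emit a `<polygon>` with points (Y-flipped): 170.6866,102.9397 188.9815,118.6930 184.4862,142.4135 161.6960,150.3807 143.4011,134.6274 147.8964,110.9069.

Run 3: the run's S777 means `#ff8800` (cut). The run is open, so emit a `<polyline>` with points (Y-flipped): 123.5294,190.4982 71.7676,110.6116.

Run 4: the run's S248 means `#000000` (engrave). The run returns to its start, so emit a `<polygon>` with points (Y-flipped): 75.8020,154.2932 145.2577,188.7552 66.3435,185.9952 107.4270,42.8279.

<svg xmlns="http://www.w3.org/2000/svg" width="204.0963mm" height="215.0298mm" viewBox="0 0 204.0963 215.0298">
  <polygon points="193.6183,48.7865 192.0954,44.0995 188.1084,41.2028 183.1802,41.2028 179.1932,44.0995 177.6703,48.7865 179.1932,53.4735 183.1802,56.3702 188.1084,56.3702 192.0954,53.4735" fill="none" stroke="#000000"/>
  <polygon points="170.6866,102.9397 188.9815,118.6930 184.4862,142.4135 161.6960,150.3807 143.4011,134.6274 147.8964,110.9069" fill="none" stroke="#ff8800"/>
  <polyline points="123.5294,190.4982 71.7676,110.6116" fill="none" stroke="#ff8800"/>
  <polygon points="75.8020,154.2932 145.2577,188.7552 66.3435,185.9952 107.4270,42.8279" fill="none" stroke="#000000"/>
</svg>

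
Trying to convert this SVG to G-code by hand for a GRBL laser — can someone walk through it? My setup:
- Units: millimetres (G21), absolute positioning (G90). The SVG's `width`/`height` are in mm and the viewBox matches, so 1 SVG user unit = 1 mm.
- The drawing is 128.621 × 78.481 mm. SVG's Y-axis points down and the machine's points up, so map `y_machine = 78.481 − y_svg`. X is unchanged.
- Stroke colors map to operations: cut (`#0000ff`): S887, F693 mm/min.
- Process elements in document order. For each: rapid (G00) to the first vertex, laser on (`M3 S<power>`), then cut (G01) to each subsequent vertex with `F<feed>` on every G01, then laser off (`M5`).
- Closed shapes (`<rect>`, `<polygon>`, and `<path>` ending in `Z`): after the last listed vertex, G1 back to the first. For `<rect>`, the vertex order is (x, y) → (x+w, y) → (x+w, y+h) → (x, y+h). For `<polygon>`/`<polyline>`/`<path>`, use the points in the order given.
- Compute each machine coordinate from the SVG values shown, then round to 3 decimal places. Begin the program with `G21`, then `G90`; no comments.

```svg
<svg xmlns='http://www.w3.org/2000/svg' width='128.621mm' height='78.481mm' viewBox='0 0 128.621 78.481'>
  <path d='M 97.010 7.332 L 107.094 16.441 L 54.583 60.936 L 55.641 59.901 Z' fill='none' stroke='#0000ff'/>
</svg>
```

Since the viewBox matches the mm dimensions, user units are millimetres directly. The only transform is the Y-flip y_m = 78.481 − y_svg.

Shape 1 is a closed polygon drawn with `<path>`. Its stroke #0000ff means cut at S887, F693. After flipping Y the toolpath is (97.010,71.149) → (107.094,62.040) → (54.583,17.545) → (55.641,18.580) → (97.010,71.149), returning to the start.

G21
G90
G00 X97.010 Y71.149
M3 S887
G01 X107.094 Y62.040 F693
G01 X54.583 Y17.545 F693
G01 X55.641 Y18.580 F693
G01 X97.010 Y71.149 F693
M5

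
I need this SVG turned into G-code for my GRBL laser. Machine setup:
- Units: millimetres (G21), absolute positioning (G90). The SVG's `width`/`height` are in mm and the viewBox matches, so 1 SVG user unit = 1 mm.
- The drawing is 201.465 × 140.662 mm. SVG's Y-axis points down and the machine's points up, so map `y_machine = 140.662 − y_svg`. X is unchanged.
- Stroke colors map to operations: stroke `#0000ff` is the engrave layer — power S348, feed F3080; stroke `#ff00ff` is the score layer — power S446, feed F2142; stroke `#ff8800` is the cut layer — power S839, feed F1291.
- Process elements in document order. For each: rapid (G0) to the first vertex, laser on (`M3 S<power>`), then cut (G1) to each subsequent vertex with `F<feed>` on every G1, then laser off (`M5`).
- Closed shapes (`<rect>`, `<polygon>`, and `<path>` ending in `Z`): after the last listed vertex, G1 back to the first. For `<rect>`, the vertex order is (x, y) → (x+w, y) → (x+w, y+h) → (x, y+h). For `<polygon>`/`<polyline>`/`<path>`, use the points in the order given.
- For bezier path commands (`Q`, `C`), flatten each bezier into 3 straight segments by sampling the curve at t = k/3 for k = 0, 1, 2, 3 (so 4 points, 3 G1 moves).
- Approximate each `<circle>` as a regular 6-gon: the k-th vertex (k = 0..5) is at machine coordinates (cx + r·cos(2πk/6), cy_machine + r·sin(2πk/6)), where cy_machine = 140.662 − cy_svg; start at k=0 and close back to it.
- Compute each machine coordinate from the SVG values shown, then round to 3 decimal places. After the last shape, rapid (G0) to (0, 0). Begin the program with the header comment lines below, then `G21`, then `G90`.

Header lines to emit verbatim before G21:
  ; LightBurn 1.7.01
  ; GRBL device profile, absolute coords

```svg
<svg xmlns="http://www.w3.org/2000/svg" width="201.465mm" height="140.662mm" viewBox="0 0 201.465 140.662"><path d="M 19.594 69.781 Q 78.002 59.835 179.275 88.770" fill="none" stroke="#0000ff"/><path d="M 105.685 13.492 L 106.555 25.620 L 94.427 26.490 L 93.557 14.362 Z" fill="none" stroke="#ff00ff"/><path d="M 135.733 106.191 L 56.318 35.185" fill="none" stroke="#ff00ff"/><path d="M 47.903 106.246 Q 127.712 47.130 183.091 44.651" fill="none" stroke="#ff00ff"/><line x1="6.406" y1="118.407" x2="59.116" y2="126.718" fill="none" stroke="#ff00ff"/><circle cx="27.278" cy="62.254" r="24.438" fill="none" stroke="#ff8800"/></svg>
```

; LightBurn 1.7.01
; GRBL device profile, absolute coords
G21
G90
G0 X19.594 Y70.881
M3 S348
G1 X63.295 Y73.192 F3080
G1 X116.522 Y66.862 F3080
G1 X179.275 Y51.892 F3080
M5
G0 X105.685 Y127.170
M3 S446
G1 X106.555 Y115.042 F2142
G1 X94.427 Y114.172 F2142
G1 X93.557 Y126.300 F2142
G1 X105.685 Y127.170 F2142
M5
G0 X135.733 Y34.471
M3 S446
G1 X56.318 Y105.477 F2142
M5
G0 X47.903 Y34.416
M3 S446
G1 X98.395 Y67.534 F2142
G1 X143.457 Y88.065 F2142
G1 X183.091 Y96.011 F2142
M5
G0 X6.406 Y22.255
M3 S446
G1 X59.116 Y13.944 F2142
M5
G0 X51.716 Y78.408
M3 S839
G1 X39.497 Y99.572 F1291
G1 X15.059 Y99.572 F1291
G1 X2.840 Y78.408 F1291
G1 X15.059 Y57.244 F1291
G1 X39.497 Y57.244 F1291
G1 X51.716 Y78.408 F1291
M5
G0 X0.000 Y0.000

Since the viewBox matches the mm dimensions, user units are millimetres directly. The only transform is the Y-flip y_m = 140.662 − y_svg.

Shape 1 is a quadratic bezier drawn with `<path>`. Its stroke #0000ff means engrave at S348, F3080. After flipping Y the toolpath is (19.594,70.881) → (63.295,73.192) → (116.522,66.862) → (179.275,51.892).

Shape 2 is a regular polygon drawn with `<path>`. Its stroke #ff00ff means score at S446, F2142. After flipping Y the toolpath is (105.685,127.170) → (106.555,115.042) → (94.427,114.172) → (93.557,126.300) → (105.685,127.170), returning to the start.

Shape 3 is a line segment drawn with `<path>`. Its stroke #ff00ff means score at S446, F2142. After flipping Y the toolpath is (135.733,34.471) → (56.318,105.477).

Shape 4 is a quadratic bezier drawn with `<path>`. Its stroke #ff00ff means score at S446, F2142. After flipping Y the toolpath is (47.903,34.416) → (98.395,67.534) → (143.457,88.065) → (183.091,96.011).

Shape 5 is a line segment drawn with `<line>`. Its stroke #ff00ff means score at S446, F2142. After flipping Y the toolpath is (6.406,22.255) → (59.116,13.944).

Shape 6 is a circle drawn with `<circle>`. Its stroke #ff8800 means cut at S839, F1291. After flipping Y the toolpath is (51.716,78.408) → (39.497,99.572) → (15.059,99.572) → (2.840,78.408) → (15.059,57.244) → (39.497,57.244) → (51.716,78.408), returning to the start.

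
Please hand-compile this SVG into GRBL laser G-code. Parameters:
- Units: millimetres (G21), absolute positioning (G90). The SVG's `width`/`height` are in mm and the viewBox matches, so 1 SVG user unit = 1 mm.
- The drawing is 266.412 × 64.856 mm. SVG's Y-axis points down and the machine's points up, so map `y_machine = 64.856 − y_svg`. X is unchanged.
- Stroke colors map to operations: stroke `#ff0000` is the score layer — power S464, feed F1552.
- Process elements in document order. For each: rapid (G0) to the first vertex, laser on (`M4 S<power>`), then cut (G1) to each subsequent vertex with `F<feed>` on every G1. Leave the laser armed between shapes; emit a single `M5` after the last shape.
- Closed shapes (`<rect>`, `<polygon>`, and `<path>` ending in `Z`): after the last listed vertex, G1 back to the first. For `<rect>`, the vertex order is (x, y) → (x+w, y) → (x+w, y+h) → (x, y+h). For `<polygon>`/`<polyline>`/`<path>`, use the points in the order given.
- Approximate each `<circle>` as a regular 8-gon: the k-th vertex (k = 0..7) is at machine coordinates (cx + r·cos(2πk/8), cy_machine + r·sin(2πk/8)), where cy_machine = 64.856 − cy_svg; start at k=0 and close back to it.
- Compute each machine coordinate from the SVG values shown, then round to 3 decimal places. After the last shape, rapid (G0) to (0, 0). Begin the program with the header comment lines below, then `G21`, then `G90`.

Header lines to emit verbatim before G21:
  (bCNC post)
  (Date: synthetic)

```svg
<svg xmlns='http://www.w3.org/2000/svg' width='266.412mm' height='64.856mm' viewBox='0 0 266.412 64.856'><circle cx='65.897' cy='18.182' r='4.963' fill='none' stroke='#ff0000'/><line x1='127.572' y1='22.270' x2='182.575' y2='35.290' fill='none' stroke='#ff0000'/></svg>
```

(bCNC post)
(Date: synthetic)
G21
G90
G0 X70.860 Y46.674
M4 S464
G1 X69.406 Y50.183 F1552
G1 X65.897 Y51.637 F1552
G1 X62.388 Y50.183 F1552
G1 X60.934 Y46.674 F1552
G1 X62.388 Y43.165 F1552
G1 X65.897 Y41.711 F1552
G1 X69.406 Y43.165 F1552
G1 X70.860 Y46.674 F1552
G0 X127.572 Y42.586
M4 S464
G1 X182.575 Y29.566 F1552
M5
G0 X0.000 Y0.000

Since the viewBox matches the mm dimensions, user units are millimetres directly. The only transform is the Y-flip y_m = 64.856 − y_svg.

Shape 1 is a circle drawn with `<circle>`. Its stroke #ff0000 means score at S464, F1552. After flipping Y the toolpath is (70.860,46.674) → (69.406,50.183) → (65.897,51.637) → (62.388,50.183) → (60.934,46.674) → (62.388,43.165) → (65.897,41.711) → (69.406,43.165) → (70.860,46.674), returning to the start.

Shape 2 is a line segment drawn with `<line>`. Its stroke #ff0000 means score at S464, F1552. After flipping Y the toolpath is (127.572,42.586) → (182.575,29.566).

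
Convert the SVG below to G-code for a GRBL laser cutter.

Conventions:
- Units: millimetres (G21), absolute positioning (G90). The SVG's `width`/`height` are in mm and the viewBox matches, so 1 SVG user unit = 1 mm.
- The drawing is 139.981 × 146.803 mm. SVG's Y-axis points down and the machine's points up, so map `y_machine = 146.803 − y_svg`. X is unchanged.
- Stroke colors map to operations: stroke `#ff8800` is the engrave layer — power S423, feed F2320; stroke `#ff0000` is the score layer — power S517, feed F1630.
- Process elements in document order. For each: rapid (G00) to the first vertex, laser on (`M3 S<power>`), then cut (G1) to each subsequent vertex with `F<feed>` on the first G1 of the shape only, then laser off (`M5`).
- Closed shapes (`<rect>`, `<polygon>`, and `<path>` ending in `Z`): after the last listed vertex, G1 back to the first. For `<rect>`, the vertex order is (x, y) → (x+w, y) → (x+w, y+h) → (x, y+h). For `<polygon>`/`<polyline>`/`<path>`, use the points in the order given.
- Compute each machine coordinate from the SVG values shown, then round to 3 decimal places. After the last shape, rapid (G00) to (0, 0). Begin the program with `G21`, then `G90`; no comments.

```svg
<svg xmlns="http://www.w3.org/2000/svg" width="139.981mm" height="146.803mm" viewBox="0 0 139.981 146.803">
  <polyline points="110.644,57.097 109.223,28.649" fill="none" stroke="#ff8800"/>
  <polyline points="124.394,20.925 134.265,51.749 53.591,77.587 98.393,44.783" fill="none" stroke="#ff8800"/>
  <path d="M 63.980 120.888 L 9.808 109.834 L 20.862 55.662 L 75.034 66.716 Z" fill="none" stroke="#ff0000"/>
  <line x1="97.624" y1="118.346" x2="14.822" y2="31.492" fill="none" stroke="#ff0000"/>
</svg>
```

viewBox `0 0 139.981 146.803` with mm width/height → 1 unit = 1 mm. Flip: y_m = 146.803 − y_svg.

**Shape 1** — `<polyline>` line segment, stroke `#ff8800` → engrave (S423, F2320). Machine vertices: (110.644,89.706) → (109.223,118.154). Open path.

**Shape 2** — `<polyline>` open polyline, stroke `#ff8800` → engrave (S423, F2320). Machine vertices: (124.394,125.878) → (134.265,95.054) → (53.591,69.216) → (98.393,102.020). Open path.

**Shape 3** — `<path>` regular polygon, stroke `#ff0000` → score (S517, F1630). Machine vertices: (63.980,25.915) → (9.808,36.969) → (20.862,91.141) → (75.034,80.087) → (63.980,25.915). Closed: final G1 returns to the first vertex.

**Shape 4** — `<line>` line segment, stroke `#ff0000` → score (S517, F1630). Machine vertices: (97.624,28.457) → (14.822,115.311). Open path.

G21
G90
G00 X110.644 Y89.706
M3 S423
G1 X109.223 Y118.154 F2320
M5
G00 X124.394 Y125.878
M3 S423
G1 X134.265 Y95.054 F2320
G1 X53.591 Y69.216
G1 X98.393 Y102.020
M5
G00 X63.980 Y25.915
M3 S517
G1 X9.808 Y36.969 F1630
G1 X20.862 Y91.141
G1 X75.034 Y80.087
G1 X63.980 Y25.915
M5
G00 X97.624 Y28.457
M3 S517
G1 X14.822 Y115.311 F1630
M5
G00 X0.000 Y0.000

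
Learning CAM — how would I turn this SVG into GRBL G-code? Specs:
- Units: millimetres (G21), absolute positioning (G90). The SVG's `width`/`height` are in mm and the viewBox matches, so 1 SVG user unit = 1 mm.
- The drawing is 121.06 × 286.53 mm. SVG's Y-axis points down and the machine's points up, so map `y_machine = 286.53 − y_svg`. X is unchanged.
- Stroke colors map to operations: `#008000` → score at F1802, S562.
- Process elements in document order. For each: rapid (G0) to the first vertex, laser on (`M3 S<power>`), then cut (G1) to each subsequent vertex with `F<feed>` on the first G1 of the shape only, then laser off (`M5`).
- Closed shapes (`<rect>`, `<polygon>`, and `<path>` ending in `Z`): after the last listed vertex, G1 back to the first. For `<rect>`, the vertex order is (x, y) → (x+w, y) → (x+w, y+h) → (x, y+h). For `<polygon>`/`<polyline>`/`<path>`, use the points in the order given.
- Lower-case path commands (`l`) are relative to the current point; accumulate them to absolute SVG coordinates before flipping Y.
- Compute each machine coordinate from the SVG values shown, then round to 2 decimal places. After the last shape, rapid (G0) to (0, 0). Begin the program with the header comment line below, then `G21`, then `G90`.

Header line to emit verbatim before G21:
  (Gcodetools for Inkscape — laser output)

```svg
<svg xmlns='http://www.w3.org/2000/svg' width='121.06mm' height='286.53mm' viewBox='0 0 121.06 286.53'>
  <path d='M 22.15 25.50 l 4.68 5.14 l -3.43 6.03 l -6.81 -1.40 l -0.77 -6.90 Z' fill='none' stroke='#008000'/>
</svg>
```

(Gcodetools for Inkscape — laser output)
G21
G90
G0 X22.15 Y261.03
M3 S562
G1 X26.83 Y255.89 F1802
G1 X23.40 Y249.86
G1 X16.59 Y251.26
G1 X15.82 Y258.16
G1 X22.15 Y261.03
M5
G0 X0.00 Y0.00

viewBox `0 0 121.06 286.53` with mm width/height → 1 unit = 1 mm. Flip: y_m = 286.53 − y_svg.

**Shape 1** — `<path>` regular polygon, stroke `#008000` → score (S562, F1802). Machine vertices: (22.15,261.03) → (26.83,255.89) → (23.40,249.86) → (16.59,251.26) → (15.82,258.16) → (22.15,261.03). Closed: final G1 returns to the first vertex.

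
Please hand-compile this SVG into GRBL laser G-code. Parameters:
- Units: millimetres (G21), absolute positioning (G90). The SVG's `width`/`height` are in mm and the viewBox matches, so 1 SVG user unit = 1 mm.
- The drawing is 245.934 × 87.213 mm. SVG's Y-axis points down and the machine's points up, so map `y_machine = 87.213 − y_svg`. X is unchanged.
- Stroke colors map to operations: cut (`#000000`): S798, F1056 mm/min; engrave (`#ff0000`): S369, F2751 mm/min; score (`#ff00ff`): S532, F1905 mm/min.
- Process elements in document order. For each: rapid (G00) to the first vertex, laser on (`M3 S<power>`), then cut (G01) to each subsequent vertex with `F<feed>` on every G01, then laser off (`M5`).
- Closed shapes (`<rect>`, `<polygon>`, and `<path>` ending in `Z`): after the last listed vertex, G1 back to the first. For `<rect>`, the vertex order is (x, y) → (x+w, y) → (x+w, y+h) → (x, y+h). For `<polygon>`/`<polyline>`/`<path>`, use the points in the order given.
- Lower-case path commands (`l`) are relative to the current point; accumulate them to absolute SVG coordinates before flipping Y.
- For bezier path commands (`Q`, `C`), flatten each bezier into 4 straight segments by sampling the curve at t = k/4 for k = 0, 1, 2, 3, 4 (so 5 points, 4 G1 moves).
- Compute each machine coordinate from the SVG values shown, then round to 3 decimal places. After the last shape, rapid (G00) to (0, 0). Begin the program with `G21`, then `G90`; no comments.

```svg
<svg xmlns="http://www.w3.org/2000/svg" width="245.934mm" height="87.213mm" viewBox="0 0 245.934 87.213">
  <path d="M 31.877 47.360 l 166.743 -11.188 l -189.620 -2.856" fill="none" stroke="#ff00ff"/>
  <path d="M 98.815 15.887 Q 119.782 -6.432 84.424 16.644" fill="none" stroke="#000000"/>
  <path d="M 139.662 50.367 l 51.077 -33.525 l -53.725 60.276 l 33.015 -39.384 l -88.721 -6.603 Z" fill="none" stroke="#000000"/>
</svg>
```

G21
G90
G00 X31.877 Y39.853
M3 S532
G01 X198.620 Y51.041 F1905
G01 X9.000 Y53.897 F1905
M5
G00 X98.815 Y71.326
M3 S798
G01 X105.778 Y79.648 F1056
G01 X105.701 Y82.296 F1056
G01 X98.583 Y79.270 F1056
G01 X84.424 Y70.569 F1056
M5
G00 X139.662 Y36.846
M3 S798
G01 X190.739 Y70.371 F1056
G01 X137.014 Y10.095 F1056
G01 X170.029 Y49.479 F1056
G01 X81.308 Y56.082 F1056
G01 X139.662 Y36.846 F1056
M5
G00 X0.000 Y0.000

1 u = 1 mm; y_m = 87.213 − y.

[1] `<path>` open polyline, #ff00ff→score S532 F1905: (31.877,39.853) → (198.620,51.041) → (9.000,53.897)

[2] `<path>` quadratic bezier, #000000→cut S798 F1056: (98.815,71.326) → (105.778,79.648) → (105.701,82.296) → (98.583,79.270) → (84.424,70.569)

[3] `<path>` closed polygon, #000000→cut S798 F1056: (139.662,36.846) → (190.739,70.371) → (137.014,10.095) → (170.029,49.479) → (81.308,56.082) → (139.662,36.846) (closed)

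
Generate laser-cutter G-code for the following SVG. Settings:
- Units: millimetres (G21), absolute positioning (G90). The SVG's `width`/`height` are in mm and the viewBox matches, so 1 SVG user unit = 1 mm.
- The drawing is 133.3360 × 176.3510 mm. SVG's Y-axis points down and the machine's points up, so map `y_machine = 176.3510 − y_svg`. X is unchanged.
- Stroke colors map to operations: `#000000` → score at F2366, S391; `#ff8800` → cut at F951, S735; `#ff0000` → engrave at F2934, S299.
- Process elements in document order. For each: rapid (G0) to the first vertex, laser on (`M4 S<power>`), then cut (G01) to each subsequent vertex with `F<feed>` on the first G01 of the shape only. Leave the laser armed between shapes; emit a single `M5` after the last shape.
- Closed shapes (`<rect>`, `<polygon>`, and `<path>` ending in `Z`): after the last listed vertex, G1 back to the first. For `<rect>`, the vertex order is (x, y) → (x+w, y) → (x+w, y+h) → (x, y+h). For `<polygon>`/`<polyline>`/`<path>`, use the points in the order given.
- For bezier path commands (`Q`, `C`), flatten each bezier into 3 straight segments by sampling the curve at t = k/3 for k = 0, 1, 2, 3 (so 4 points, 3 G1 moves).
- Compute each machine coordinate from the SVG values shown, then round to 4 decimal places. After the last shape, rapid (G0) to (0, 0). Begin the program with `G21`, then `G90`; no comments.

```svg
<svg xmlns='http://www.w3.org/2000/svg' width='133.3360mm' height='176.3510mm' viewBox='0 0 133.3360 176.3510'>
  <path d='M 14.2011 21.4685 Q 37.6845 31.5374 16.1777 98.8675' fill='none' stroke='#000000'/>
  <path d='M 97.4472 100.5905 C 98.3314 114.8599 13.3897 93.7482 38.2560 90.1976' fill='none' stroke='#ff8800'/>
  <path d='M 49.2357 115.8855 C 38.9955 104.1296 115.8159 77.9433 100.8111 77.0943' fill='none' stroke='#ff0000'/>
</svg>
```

viewBox `0 0 133.3360 176.3510` with mm width/height → 1 unit = 1 mm. Flip: y_m = 176.3510 − y_svg.

**Shape 1** — `<path>` quadratic bezier, stroke `#000000` → score (S391, F2366). Control points (SVG): P0=(14.2011,21.4685), P1=(37.6845,31.5374), P2=(16.1777,98.8675); sampled at t=k/3. Machine vertices: (14.2011,154.8825) → (24.8578,141.8075) → (25.5167,116.0079) → (16.1777,77.4835). Open path.

**Shape 2** — `<path>` cubic bezier, stroke `#ff8800` → cut (S735, F951). Control points (SVG): P0=(97.4472,100.5905), P1=(98.3314,114.8599), P2=(13.3897,93.7482), P3=(38.2560,90.1976); sampled at t=k/3. Machine vertices: (97.4472,75.7605) → (76.9685,71.3240) → (42.7467,78.7099) → (38.2560,86.1534). Open path.

**Shape 3** — `<path>` cubic bezier, stroke `#ff0000` → engrave (S299, F2934). Control points (SVG): P0=(49.2357,115.8855), P1=(38.9955,104.1296), P2=(115.8159,77.9433), P3=(100.8111,77.0943); sampled at t=k/3. Machine vertices: (49.2357,60.4655) → (61.3903,75.5587) → (91.8329,91.4348) → (100.8111,99.2567). Open path.

G21
G90
G0 X14.2011 Y154.8825
M4 S391
G01 X24.8578 Y141.8075 F2366
G01 X25.5167 Y116.0079
G01 X16.1777 Y77.4835
G0 X97.4472 Y75.7605
M4 S735
G01 X76.9685 Y71.3240 F951
G01 X42.7467 Y78.7099
G01 X38.2560 Y86.1534
G0 X49.2357 Y60.4655
M4 S299
G01 X61.3903 Y75.5587 F2934
G01 X91.8329 Y91.4348
G01 X100.8111 Y99.2567
M5
G0 X0.0000 Y0.0000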